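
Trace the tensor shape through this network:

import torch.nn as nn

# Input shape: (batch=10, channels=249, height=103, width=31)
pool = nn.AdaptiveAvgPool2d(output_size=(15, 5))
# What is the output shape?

Input shape: (10, 249, 103, 31)
Output shape: (10, 249, 15, 5)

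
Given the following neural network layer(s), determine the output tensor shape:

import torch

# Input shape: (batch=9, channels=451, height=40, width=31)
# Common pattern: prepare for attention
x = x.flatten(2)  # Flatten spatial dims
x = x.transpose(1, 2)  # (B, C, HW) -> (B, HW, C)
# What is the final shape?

Input shape: (9, 451, 40, 31)
  -> after flatten(2): (9, 451, 1240)
Output shape: (9, 1240, 451)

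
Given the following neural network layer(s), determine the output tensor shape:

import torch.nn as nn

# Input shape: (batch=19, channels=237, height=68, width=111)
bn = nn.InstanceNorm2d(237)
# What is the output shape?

Input shape: (19, 237, 68, 111)
Output shape: (19, 237, 68, 111)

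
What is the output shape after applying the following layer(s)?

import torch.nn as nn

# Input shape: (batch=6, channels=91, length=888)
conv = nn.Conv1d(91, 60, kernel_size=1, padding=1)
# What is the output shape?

Input shape: (6, 91, 888)
Output shape: (6, 60, 890)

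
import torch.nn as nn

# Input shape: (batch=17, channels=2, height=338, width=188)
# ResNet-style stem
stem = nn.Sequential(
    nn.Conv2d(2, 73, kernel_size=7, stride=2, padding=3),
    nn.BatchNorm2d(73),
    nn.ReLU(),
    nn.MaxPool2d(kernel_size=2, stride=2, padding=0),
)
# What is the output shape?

Input shape: (17, 2, 338, 188)
  -> after Conv2d 7x7 stride=2: (17, 73, 169, 94)
Output shape: (17, 73, 84, 47)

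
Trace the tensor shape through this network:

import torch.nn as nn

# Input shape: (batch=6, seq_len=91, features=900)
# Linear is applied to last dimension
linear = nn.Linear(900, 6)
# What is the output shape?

Input shape: (6, 91, 900)
Output shape: (6, 91, 6)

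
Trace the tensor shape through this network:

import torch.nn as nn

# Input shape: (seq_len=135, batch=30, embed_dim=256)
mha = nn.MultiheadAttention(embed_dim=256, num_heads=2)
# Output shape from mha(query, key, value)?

Input shape: (135, 30, 256)
Output shape: (135, 30, 256)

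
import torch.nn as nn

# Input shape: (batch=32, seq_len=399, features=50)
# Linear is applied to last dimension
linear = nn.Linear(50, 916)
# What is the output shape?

Input shape: (32, 399, 50)
Output shape: (32, 399, 916)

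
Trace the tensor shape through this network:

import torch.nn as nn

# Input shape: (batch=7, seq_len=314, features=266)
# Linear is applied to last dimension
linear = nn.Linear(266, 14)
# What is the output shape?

Input shape: (7, 314, 266)
Output shape: (7, 314, 14)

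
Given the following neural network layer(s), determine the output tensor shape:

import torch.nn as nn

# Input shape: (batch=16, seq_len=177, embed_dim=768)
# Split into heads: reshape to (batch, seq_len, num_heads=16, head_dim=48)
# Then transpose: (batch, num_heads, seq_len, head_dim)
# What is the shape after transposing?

Input shape: (16, 177, 768)
  -> after reshape: (16, 177, 16, 48)
Output shape: (16, 16, 177, 48)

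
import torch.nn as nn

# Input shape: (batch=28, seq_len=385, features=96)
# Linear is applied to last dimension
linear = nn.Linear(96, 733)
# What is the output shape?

Input shape: (28, 385, 96)
Output shape: (28, 385, 733)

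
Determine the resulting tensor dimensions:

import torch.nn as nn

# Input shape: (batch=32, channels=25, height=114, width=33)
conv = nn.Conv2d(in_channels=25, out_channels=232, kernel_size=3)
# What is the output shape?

Input shape: (32, 25, 114, 33)
Output shape: (32, 232, 112, 31)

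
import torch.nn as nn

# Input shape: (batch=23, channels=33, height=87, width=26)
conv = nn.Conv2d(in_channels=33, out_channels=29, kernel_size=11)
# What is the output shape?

Input shape: (23, 33, 87, 26)
Output shape: (23, 29, 77, 16)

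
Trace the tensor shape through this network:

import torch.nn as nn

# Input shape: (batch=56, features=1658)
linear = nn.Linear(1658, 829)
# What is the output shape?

Input shape: (56, 1658)
Output shape: (56, 829)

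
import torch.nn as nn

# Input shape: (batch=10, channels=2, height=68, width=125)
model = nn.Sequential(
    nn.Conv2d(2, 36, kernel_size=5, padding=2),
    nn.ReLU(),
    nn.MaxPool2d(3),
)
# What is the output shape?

Input shape: (10, 2, 68, 125)
  -> after Conv2d: (10, 36, 68, 125)
  -> after ReLU: (10, 36, 68, 125)
Output shape: (10, 36, 22, 41)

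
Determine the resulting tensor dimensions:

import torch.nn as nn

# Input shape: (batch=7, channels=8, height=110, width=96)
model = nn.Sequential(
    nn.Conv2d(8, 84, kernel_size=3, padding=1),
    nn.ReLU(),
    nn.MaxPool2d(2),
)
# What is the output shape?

Input shape: (7, 8, 110, 96)
  -> after Conv2d: (7, 84, 110, 96)
  -> after ReLU: (7, 84, 110, 96)
Output shape: (7, 84, 55, 48)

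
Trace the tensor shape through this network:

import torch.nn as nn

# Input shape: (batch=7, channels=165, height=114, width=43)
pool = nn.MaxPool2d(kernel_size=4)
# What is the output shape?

Input shape: (7, 165, 114, 43)
Output shape: (7, 165, 28, 10)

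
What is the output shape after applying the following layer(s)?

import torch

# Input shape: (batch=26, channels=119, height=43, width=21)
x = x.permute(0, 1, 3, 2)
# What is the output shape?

Input shape: (26, 119, 43, 21)
Output shape: (26, 119, 21, 43)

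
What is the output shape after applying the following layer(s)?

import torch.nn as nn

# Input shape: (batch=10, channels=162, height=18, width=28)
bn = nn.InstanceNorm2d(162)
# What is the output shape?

Input shape: (10, 162, 18, 28)
Output shape: (10, 162, 18, 28)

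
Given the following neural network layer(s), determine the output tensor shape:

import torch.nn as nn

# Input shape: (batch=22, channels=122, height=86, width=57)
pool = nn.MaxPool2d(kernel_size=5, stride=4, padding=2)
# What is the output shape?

Input shape: (22, 122, 86, 57)
Output shape: (22, 122, 22, 15)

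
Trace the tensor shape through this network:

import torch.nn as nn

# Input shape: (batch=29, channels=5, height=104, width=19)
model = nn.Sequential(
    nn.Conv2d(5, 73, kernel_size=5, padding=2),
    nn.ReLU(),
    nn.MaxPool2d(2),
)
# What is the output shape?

Input shape: (29, 5, 104, 19)
  -> after Conv2d: (29, 73, 104, 19)
  -> after ReLU: (29, 73, 104, 19)
Output shape: (29, 73, 52, 9)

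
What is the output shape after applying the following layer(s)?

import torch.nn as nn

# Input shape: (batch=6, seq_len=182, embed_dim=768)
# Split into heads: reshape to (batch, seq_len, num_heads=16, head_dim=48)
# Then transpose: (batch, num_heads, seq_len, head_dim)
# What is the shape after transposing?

Input shape: (6, 182, 768)
  -> after reshape: (6, 182, 16, 48)
Output shape: (6, 16, 182, 48)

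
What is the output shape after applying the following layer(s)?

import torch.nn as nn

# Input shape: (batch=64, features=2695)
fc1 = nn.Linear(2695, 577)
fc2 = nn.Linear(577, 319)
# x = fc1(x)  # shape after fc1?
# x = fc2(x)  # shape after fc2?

Input shape: (64, 2695)
  -> after fc1: (64, 577)
Output shape: (64, 319)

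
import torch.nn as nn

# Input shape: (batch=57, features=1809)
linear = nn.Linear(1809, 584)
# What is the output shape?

Input shape: (57, 1809)
Output shape: (57, 584)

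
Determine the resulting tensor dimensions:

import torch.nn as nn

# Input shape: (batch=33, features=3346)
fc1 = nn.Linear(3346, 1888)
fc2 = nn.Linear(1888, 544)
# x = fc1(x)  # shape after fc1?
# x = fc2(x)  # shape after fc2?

Input shape: (33, 3346)
  -> after fc1: (33, 1888)
Output shape: (33, 544)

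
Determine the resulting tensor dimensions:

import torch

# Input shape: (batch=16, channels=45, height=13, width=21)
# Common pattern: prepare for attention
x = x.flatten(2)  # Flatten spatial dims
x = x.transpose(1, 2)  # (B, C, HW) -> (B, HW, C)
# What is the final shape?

Input shape: (16, 45, 13, 21)
  -> after flatten(2): (16, 45, 273)
Output shape: (16, 273, 45)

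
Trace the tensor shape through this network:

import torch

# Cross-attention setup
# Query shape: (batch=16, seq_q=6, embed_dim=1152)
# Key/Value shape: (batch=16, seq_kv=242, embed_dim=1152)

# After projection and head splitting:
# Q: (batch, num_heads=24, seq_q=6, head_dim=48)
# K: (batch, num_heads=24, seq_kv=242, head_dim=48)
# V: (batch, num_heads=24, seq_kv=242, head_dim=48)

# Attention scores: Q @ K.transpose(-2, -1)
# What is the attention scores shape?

Input shape: (16, 6, 1152)
Output shape: (16, 24, 6, 242)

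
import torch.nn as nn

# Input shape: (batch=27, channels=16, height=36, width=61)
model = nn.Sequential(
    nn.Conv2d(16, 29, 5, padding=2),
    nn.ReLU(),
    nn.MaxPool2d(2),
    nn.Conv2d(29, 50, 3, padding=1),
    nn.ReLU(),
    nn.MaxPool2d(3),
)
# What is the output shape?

Input shape: (27, 16, 36, 61)
  -> after first Conv2d: (27, 29, 36, 61)
  -> after first MaxPool2d: (27, 29, 18, 30)
  -> after second Conv2d: (27, 50, 18, 30)
Output shape: (27, 50, 6, 10)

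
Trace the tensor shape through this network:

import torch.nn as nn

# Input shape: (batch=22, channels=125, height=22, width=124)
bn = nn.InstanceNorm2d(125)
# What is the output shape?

Input shape: (22, 125, 22, 124)
Output shape: (22, 125, 22, 124)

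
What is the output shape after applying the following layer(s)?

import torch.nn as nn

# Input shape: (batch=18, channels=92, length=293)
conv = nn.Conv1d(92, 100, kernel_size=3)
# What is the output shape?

Input shape: (18, 92, 293)
Output shape: (18, 100, 291)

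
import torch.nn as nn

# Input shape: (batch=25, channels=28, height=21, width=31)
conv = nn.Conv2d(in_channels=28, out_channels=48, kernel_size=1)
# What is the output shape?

Input shape: (25, 28, 21, 31)
Output shape: (25, 48, 21, 31)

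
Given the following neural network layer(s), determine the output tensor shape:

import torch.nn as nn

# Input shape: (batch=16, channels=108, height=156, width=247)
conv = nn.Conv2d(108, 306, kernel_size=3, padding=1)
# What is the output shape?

Input shape: (16, 108, 156, 247)
Output shape: (16, 306, 156, 247)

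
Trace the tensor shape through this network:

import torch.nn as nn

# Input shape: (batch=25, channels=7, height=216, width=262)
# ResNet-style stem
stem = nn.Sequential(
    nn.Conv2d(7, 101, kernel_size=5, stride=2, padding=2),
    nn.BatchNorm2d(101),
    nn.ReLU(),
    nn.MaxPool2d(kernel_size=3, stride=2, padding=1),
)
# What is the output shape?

Input shape: (25, 7, 216, 262)
  -> after Conv2d 5x5 stride=2: (25, 101, 108, 131)
Output shape: (25, 101, 54, 66)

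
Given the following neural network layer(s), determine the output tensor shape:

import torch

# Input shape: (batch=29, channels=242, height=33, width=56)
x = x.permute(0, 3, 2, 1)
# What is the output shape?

Input shape: (29, 242, 33, 56)
Output shape: (29, 56, 33, 242)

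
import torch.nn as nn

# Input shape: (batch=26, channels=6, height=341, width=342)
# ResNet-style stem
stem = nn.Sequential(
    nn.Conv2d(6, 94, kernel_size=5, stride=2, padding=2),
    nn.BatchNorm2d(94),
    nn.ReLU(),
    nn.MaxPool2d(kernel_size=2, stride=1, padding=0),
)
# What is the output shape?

Input shape: (26, 6, 341, 342)
  -> after Conv2d 5x5 stride=2: (26, 94, 171, 171)
Output shape: (26, 94, 170, 170)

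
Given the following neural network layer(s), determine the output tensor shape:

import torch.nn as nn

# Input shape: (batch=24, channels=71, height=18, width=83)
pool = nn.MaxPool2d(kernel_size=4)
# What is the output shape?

Input shape: (24, 71, 18, 83)
Output shape: (24, 71, 4, 20)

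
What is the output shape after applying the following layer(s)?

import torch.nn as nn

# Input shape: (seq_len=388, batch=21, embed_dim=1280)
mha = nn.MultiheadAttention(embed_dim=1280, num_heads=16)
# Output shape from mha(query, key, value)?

Input shape: (388, 21, 1280)
Output shape: (388, 21, 1280)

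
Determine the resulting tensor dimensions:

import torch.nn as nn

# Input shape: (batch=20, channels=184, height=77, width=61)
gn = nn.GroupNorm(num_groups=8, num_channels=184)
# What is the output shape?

Input shape: (20, 184, 77, 61)
Output shape: (20, 184, 77, 61)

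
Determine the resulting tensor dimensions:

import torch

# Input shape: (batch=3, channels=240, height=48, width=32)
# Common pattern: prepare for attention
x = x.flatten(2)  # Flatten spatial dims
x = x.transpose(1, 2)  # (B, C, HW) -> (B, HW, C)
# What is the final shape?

Input shape: (3, 240, 48, 32)
  -> after flatten(2): (3, 240, 1536)
Output shape: (3, 1536, 240)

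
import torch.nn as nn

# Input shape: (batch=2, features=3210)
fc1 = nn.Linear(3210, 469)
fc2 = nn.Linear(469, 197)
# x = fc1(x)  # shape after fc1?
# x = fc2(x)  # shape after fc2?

Input shape: (2, 3210)
  -> after fc1: (2, 469)
Output shape: (2, 197)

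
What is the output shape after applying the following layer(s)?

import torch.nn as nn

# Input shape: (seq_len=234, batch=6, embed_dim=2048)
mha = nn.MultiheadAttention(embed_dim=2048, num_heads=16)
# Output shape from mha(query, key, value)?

Input shape: (234, 6, 2048)
Output shape: (234, 6, 2048)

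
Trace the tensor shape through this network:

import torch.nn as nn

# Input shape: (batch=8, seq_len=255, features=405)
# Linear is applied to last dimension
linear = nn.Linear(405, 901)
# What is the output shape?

Input shape: (8, 255, 405)
Output shape: (8, 255, 901)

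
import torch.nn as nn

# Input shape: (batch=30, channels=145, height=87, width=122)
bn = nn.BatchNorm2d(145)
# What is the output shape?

Input shape: (30, 145, 87, 122)
Output shape: (30, 145, 87, 122)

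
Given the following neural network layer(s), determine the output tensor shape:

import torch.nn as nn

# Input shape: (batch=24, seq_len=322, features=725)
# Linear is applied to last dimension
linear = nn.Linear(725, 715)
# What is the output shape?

Input shape: (24, 322, 725)
Output shape: (24, 322, 715)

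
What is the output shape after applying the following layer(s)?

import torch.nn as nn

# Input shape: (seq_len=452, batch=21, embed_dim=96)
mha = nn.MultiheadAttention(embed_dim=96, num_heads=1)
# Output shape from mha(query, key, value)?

Input shape: (452, 21, 96)
Output shape: (452, 21, 96)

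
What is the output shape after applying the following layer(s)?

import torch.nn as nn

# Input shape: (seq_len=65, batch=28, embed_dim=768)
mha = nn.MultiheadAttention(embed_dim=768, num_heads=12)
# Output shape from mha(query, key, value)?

Input shape: (65, 28, 768)
Output shape: (65, 28, 768)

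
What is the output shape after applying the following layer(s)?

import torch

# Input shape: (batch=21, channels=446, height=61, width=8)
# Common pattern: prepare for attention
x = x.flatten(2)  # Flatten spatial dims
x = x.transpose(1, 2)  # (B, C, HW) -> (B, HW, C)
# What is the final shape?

Input shape: (21, 446, 61, 8)
  -> after flatten(2): (21, 446, 488)
Output shape: (21, 488, 446)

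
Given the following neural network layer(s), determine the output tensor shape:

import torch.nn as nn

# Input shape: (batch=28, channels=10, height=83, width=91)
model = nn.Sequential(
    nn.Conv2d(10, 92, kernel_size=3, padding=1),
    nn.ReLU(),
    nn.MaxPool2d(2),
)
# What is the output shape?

Input shape: (28, 10, 83, 91)
  -> after Conv2d: (28, 92, 83, 91)
  -> after ReLU: (28, 92, 83, 91)
Output shape: (28, 92, 41, 45)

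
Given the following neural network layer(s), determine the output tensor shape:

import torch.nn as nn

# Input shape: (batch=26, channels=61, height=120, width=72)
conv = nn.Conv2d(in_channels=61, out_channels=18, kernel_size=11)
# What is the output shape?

Input shape: (26, 61, 120, 72)
Output shape: (26, 18, 110, 62)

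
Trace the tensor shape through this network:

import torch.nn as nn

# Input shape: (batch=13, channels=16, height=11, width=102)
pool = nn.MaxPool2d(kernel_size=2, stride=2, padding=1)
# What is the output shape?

Input shape: (13, 16, 11, 102)
Output shape: (13, 16, 6, 52)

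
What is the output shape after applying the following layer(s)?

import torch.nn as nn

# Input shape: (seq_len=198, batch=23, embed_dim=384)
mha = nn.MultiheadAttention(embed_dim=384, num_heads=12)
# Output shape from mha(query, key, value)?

Input shape: (198, 23, 384)
Output shape: (198, 23, 384)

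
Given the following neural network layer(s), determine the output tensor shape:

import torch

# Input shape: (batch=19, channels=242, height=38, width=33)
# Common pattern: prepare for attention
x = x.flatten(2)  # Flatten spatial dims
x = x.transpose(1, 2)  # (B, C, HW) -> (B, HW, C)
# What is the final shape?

Input shape: (19, 242, 38, 33)
  -> after flatten(2): (19, 242, 1254)
Output shape: (19, 1254, 242)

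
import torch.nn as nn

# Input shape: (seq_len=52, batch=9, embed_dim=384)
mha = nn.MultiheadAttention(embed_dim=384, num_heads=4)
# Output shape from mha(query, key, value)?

Input shape: (52, 9, 384)
Output shape: (52, 9, 384)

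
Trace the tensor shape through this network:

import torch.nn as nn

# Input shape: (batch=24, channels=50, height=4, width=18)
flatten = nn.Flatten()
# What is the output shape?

Input shape: (24, 50, 4, 18)
Output shape: (24, 3600)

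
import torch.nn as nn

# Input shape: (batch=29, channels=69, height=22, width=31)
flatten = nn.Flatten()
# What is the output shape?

Input shape: (29, 69, 22, 31)
Output shape: (29, 47058)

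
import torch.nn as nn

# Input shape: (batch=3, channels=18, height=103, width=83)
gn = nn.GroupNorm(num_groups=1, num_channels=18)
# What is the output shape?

Input shape: (3, 18, 103, 83)
Output shape: (3, 18, 103, 83)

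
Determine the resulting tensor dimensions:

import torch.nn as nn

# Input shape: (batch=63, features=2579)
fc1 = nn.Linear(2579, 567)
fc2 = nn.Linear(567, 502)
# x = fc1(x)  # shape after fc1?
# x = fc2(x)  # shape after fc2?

Input shape: (63, 2579)
  -> after fc1: (63, 567)
Output shape: (63, 502)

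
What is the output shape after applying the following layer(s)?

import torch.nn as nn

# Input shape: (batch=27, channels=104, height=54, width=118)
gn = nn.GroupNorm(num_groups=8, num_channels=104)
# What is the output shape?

Input shape: (27, 104, 54, 118)
Output shape: (27, 104, 54, 118)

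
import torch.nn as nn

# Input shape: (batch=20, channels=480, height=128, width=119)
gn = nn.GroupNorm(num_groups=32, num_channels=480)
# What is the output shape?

Input shape: (20, 480, 128, 119)
Output shape: (20, 480, 128, 119)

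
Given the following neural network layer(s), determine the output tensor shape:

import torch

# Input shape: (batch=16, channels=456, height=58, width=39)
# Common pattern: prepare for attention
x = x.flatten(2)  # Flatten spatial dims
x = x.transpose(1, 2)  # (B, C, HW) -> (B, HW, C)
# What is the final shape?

Input shape: (16, 456, 58, 39)
  -> after flatten(2): (16, 456, 2262)
Output shape: (16, 2262, 456)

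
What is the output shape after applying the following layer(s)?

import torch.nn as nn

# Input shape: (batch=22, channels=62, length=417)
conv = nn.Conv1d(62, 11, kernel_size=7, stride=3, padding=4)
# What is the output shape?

Input shape: (22, 62, 417)
Output shape: (22, 11, 140)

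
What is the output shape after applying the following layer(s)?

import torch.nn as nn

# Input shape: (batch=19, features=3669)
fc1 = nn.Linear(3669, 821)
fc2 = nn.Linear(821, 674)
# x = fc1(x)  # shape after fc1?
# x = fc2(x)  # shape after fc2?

Input shape: (19, 3669)
  -> after fc1: (19, 821)
Output shape: (19, 674)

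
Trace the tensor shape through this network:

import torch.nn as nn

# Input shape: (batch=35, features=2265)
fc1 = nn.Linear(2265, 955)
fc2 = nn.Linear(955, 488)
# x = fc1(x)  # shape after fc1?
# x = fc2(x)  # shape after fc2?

Input shape: (35, 2265)
  -> after fc1: (35, 955)
Output shape: (35, 488)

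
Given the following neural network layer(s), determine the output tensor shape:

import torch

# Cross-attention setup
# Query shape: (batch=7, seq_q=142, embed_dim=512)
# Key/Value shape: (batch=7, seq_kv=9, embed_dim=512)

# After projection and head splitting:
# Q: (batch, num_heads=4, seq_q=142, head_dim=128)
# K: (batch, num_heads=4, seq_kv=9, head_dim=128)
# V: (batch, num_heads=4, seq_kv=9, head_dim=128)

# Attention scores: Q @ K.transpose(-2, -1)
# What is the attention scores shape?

Input shape: (7, 142, 512)
Output shape: (7, 4, 142, 9)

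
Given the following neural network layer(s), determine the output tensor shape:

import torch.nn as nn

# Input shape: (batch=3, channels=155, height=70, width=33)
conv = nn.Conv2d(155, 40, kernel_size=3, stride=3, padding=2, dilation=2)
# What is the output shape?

Input shape: (3, 155, 70, 33)
Output shape: (3, 40, 24, 11)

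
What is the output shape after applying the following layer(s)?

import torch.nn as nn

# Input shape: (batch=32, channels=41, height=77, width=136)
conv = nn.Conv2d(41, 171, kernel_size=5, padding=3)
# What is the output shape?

Input shape: (32, 41, 77, 136)
Output shape: (32, 171, 79, 138)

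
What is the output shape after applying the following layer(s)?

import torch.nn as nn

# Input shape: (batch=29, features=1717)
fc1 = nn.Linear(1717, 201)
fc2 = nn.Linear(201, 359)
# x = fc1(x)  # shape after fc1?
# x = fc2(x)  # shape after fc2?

Input shape: (29, 1717)
  -> after fc1: (29, 201)
Output shape: (29, 359)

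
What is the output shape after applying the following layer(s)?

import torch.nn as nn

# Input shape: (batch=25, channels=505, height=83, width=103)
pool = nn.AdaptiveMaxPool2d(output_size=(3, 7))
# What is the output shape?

Input shape: (25, 505, 83, 103)
Output shape: (25, 505, 3, 7)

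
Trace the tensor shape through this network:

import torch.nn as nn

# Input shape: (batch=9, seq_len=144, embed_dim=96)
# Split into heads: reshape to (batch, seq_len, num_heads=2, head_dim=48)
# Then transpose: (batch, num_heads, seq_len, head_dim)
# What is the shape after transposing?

Input shape: (9, 144, 96)
  -> after reshape: (9, 144, 2, 48)
Output shape: (9, 2, 144, 48)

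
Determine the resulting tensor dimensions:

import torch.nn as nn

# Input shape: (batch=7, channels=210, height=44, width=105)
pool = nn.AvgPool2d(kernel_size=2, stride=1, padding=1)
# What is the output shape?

Input shape: (7, 210, 44, 105)
Output shape: (7, 210, 45, 106)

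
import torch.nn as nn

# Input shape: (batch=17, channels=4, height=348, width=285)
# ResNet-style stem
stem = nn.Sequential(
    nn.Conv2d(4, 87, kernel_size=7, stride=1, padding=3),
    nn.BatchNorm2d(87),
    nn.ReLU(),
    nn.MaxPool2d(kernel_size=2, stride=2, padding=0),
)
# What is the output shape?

Input shape: (17, 4, 348, 285)
  -> after Conv2d 7x7 stride=1: (17, 87, 348, 285)
Output shape: (17, 87, 174, 142)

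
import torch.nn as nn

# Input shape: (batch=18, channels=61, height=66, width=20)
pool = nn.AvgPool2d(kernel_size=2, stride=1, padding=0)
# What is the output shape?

Input shape: (18, 61, 66, 20)
Output shape: (18, 61, 65, 19)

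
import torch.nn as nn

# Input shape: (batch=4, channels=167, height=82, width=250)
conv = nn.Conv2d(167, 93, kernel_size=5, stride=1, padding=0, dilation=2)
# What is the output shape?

Input shape: (4, 167, 82, 250)
Output shape: (4, 93, 74, 242)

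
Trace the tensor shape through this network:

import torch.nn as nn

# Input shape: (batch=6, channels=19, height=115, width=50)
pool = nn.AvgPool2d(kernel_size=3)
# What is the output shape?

Input shape: (6, 19, 115, 50)
Output shape: (6, 19, 38, 16)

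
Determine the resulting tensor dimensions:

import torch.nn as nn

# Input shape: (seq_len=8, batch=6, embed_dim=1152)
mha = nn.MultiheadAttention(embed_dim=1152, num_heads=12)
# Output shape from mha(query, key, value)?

Input shape: (8, 6, 1152)
Output shape: (8, 6, 1152)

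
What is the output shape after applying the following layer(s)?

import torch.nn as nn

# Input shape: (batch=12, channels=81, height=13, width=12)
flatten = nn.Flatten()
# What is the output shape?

Input shape: (12, 81, 13, 12)
Output shape: (12, 12636)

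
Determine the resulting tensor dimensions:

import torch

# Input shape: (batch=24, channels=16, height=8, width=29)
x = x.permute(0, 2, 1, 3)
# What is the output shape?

Input shape: (24, 16, 8, 29)
Output shape: (24, 8, 16, 29)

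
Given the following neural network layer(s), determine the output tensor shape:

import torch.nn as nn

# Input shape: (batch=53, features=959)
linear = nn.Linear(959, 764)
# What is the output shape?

Input shape: (53, 959)
Output shape: (53, 764)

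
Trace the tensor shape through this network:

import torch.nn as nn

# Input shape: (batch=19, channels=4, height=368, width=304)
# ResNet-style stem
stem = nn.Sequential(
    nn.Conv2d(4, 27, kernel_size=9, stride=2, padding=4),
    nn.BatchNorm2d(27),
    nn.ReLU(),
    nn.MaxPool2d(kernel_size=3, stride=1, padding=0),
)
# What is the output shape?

Input shape: (19, 4, 368, 304)
  -> after Conv2d 9x9 stride=2: (19, 27, 184, 152)
Output shape: (19, 27, 182, 150)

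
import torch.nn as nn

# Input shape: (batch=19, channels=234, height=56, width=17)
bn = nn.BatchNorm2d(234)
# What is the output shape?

Input shape: (19, 234, 56, 17)
Output shape: (19, 234, 56, 17)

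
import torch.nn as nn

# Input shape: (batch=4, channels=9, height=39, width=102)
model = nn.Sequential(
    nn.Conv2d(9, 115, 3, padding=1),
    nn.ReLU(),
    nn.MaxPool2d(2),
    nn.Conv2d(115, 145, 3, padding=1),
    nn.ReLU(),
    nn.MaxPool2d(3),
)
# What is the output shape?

Input shape: (4, 9, 39, 102)
  -> after first Conv2d: (4, 115, 39, 102)
  -> after first MaxPool2d: (4, 115, 19, 51)
  -> after second Conv2d: (4, 145, 19, 51)
Output shape: (4, 145, 6, 17)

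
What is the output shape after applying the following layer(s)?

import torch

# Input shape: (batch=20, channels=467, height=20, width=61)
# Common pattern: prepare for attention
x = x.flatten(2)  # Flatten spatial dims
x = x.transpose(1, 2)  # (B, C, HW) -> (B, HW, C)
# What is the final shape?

Input shape: (20, 467, 20, 61)
  -> after flatten(2): (20, 467, 1220)
Output shape: (20, 1220, 467)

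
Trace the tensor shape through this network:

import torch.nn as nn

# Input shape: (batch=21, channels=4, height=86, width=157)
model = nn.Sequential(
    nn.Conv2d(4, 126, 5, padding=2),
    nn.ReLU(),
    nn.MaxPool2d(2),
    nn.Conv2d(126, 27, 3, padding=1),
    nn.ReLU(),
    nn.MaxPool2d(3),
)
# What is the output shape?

Input shape: (21, 4, 86, 157)
  -> after first Conv2d: (21, 126, 86, 157)
  -> after first MaxPool2d: (21, 126, 43, 78)
  -> after second Conv2d: (21, 27, 43, 78)
Output shape: (21, 27, 14, 26)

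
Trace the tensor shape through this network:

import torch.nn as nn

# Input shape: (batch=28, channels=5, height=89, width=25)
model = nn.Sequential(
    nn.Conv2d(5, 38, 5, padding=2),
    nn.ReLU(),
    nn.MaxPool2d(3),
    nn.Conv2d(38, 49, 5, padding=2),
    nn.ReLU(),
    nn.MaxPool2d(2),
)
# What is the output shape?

Input shape: (28, 5, 89, 25)
  -> after first Conv2d: (28, 38, 89, 25)
  -> after first MaxPool2d: (28, 38, 29, 8)
  -> after second Conv2d: (28, 49, 29, 8)
Output shape: (28, 49, 14, 4)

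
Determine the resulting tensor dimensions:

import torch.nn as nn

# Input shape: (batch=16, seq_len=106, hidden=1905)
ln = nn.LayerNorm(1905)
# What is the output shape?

Input shape: (16, 106, 1905)
Output shape: (16, 106, 1905)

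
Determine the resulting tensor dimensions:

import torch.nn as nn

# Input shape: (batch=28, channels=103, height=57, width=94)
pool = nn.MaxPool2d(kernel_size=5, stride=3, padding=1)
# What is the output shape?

Input shape: (28, 103, 57, 94)
Output shape: (28, 103, 19, 31)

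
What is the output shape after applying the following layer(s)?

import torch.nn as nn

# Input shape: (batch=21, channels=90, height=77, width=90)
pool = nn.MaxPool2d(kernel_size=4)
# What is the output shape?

Input shape: (21, 90, 77, 90)
Output shape: (21, 90, 19, 22)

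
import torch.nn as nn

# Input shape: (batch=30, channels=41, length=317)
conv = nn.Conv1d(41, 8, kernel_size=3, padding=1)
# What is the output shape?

Input shape: (30, 41, 317)
Output shape: (30, 8, 317)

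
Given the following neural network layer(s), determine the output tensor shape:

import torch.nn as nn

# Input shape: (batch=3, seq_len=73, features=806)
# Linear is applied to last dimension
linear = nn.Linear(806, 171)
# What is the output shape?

Input shape: (3, 73, 806)
Output shape: (3, 73, 171)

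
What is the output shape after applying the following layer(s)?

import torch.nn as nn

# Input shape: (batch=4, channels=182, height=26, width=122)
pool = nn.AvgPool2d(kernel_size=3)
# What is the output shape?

Input shape: (4, 182, 26, 122)
Output shape: (4, 182, 8, 40)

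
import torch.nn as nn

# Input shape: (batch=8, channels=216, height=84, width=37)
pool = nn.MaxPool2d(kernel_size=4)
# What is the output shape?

Input shape: (8, 216, 84, 37)
Output shape: (8, 216, 21, 9)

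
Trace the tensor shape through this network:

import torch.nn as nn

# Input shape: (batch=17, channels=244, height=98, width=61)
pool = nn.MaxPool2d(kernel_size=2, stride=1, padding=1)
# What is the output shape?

Input shape: (17, 244, 98, 61)
Output shape: (17, 244, 99, 62)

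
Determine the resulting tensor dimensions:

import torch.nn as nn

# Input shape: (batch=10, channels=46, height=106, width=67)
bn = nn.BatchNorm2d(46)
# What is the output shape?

Input shape: (10, 46, 106, 67)
Output shape: (10, 46, 106, 67)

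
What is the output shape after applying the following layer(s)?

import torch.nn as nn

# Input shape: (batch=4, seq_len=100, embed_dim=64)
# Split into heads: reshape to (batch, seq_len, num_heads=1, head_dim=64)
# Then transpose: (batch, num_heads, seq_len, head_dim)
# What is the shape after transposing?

Input shape: (4, 100, 64)
  -> after reshape: (4, 100, 1, 64)
Output shape: (4, 1, 100, 64)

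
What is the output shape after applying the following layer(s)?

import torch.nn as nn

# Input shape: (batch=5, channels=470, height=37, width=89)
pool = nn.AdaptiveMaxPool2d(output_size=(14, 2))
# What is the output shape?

Input shape: (5, 470, 37, 89)
Output shape: (5, 470, 14, 2)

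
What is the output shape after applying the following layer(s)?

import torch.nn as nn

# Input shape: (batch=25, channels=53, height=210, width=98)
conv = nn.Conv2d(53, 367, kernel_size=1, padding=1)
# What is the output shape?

Input shape: (25, 53, 210, 98)
Output shape: (25, 367, 212, 100)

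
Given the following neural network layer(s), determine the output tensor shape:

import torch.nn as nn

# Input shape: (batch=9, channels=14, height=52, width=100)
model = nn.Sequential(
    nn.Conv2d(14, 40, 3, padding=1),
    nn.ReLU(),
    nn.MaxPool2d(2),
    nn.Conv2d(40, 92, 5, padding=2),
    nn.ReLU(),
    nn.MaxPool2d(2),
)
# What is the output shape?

Input shape: (9, 14, 52, 100)
  -> after first Conv2d: (9, 40, 52, 100)
  -> after first MaxPool2d: (9, 40, 26, 50)
  -> after second Conv2d: (9, 92, 26, 50)
Output shape: (9, 92, 13, 25)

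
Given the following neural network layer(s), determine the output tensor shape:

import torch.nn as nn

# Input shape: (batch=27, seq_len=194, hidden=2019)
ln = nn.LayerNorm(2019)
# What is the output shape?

Input shape: (27, 194, 2019)
Output shape: (27, 194, 2019)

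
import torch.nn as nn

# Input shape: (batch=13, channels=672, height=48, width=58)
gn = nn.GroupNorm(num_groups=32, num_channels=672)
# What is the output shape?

Input shape: (13, 672, 48, 58)
Output shape: (13, 672, 48, 58)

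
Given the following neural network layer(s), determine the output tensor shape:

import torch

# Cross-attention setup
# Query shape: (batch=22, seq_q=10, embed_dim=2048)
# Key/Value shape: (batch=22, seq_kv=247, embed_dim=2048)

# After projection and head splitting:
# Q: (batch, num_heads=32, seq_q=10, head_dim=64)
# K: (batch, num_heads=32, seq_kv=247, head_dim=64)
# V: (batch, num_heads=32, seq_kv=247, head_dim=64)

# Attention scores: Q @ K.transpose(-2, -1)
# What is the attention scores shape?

Input shape: (22, 10, 2048)
Output shape: (22, 32, 10, 247)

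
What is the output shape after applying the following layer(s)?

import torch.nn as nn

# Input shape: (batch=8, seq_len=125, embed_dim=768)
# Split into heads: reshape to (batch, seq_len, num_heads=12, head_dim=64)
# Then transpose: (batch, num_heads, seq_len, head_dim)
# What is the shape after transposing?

Input shape: (8, 125, 768)
  -> after reshape: (8, 125, 12, 64)
Output shape: (8, 12, 125, 64)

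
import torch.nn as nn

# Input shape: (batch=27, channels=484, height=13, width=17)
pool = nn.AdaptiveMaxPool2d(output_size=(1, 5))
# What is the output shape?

Input shape: (27, 484, 13, 17)
Output shape: (27, 484, 1, 5)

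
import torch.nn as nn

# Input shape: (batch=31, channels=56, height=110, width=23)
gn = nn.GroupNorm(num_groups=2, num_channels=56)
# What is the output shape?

Input shape: (31, 56, 110, 23)
Output shape: (31, 56, 110, 23)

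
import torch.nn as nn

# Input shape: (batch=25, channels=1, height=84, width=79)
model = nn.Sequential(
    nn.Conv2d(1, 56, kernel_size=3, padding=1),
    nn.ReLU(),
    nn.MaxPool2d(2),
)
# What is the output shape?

Input shape: (25, 1, 84, 79)
  -> after Conv2d: (25, 56, 84, 79)
  -> after ReLU: (25, 56, 84, 79)
Output shape: (25, 56, 42, 39)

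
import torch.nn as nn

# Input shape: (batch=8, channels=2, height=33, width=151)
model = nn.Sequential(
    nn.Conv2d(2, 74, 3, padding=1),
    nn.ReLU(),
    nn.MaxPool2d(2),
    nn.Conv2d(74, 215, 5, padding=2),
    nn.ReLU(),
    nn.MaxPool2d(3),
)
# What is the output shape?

Input shape: (8, 2, 33, 151)
  -> after first Conv2d: (8, 74, 33, 151)
  -> after first MaxPool2d: (8, 74, 16, 75)
  -> after second Conv2d: (8, 215, 16, 75)
Output shape: (8, 215, 5, 25)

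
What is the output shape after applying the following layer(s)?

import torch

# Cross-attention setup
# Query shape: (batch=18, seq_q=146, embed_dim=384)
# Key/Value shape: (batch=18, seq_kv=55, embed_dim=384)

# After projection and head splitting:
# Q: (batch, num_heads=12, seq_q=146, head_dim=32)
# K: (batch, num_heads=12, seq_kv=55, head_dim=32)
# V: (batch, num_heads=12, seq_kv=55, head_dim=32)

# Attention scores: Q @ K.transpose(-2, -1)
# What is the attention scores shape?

Input shape: (18, 146, 384)
Output shape: (18, 12, 146, 55)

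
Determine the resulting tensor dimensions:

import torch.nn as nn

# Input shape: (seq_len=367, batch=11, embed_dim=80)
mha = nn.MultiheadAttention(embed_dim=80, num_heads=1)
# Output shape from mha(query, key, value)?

Input shape: (367, 11, 80)
Output shape: (367, 11, 80)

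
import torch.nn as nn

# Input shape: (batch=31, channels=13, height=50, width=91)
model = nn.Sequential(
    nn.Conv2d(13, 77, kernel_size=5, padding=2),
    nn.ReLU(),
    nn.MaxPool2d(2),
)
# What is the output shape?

Input shape: (31, 13, 50, 91)
  -> after Conv2d: (31, 77, 50, 91)
  -> after ReLU: (31, 77, 50, 91)
Output shape: (31, 77, 25, 45)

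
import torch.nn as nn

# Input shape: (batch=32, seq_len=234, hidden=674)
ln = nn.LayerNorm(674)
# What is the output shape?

Input shape: (32, 234, 674)
Output shape: (32, 234, 674)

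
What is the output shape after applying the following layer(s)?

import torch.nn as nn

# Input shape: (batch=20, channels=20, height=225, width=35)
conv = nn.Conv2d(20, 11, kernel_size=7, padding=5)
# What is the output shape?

Input shape: (20, 20, 225, 35)
Output shape: (20, 11, 229, 39)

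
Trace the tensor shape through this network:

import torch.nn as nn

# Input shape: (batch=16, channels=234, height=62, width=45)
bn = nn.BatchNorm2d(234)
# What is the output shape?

Input shape: (16, 234, 62, 45)
Output shape: (16, 234, 62, 45)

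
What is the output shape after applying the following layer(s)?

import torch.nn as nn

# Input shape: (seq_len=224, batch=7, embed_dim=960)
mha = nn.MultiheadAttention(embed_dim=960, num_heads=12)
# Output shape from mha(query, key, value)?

Input shape: (224, 7, 960)
Output shape: (224, 7, 960)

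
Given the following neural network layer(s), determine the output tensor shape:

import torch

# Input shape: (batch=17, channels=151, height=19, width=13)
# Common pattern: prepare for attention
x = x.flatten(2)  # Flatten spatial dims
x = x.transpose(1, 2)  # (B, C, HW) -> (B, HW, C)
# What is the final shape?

Input shape: (17, 151, 19, 13)
  -> after flatten(2): (17, 151, 247)
Output shape: (17, 247, 151)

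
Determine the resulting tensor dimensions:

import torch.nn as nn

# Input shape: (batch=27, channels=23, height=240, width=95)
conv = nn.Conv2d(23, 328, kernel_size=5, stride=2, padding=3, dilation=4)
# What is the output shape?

Input shape: (27, 23, 240, 95)
Output shape: (27, 328, 115, 43)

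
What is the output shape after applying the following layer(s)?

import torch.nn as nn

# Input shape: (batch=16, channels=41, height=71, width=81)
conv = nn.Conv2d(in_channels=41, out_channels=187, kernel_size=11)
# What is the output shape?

Input shape: (16, 41, 71, 81)
Output shape: (16, 187, 61, 71)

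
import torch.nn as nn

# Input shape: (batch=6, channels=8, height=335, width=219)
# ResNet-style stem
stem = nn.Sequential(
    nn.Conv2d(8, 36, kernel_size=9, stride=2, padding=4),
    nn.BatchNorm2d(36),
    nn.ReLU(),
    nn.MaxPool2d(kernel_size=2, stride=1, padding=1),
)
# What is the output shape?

Input shape: (6, 8, 335, 219)
  -> after Conv2d 9x9 stride=2: (6, 36, 168, 110)
Output shape: (6, 36, 169, 111)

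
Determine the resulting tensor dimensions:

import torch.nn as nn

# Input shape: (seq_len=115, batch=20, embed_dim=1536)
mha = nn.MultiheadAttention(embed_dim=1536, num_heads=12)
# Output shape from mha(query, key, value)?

Input shape: (115, 20, 1536)
Output shape: (115, 20, 1536)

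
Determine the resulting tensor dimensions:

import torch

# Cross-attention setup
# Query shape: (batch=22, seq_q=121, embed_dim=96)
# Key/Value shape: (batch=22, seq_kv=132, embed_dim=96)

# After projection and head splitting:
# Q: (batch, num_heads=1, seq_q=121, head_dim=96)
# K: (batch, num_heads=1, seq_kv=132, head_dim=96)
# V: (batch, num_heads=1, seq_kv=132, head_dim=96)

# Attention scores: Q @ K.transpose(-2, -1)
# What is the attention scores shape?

Input shape: (22, 121, 96)
Output shape: (22, 1, 121, 132)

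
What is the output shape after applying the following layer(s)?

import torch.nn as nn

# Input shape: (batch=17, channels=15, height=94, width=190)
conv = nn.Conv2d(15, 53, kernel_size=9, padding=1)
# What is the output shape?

Input shape: (17, 15, 94, 190)
Output shape: (17, 53, 88, 184)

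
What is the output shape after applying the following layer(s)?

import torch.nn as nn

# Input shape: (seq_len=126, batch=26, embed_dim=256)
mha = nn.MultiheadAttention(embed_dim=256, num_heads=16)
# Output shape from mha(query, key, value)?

Input shape: (126, 26, 256)
Output shape: (126, 26, 256)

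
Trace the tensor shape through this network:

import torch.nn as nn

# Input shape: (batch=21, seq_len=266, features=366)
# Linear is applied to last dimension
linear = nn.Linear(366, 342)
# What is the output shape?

Input shape: (21, 266, 366)
Output shape: (21, 266, 342)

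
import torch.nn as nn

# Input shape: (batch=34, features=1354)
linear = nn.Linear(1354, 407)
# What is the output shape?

Input shape: (34, 1354)
Output shape: (34, 407)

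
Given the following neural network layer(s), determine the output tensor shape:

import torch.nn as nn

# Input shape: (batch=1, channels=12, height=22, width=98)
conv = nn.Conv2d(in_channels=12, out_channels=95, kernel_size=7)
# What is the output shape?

Input shape: (1, 12, 22, 98)
Output shape: (1, 95, 16, 92)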